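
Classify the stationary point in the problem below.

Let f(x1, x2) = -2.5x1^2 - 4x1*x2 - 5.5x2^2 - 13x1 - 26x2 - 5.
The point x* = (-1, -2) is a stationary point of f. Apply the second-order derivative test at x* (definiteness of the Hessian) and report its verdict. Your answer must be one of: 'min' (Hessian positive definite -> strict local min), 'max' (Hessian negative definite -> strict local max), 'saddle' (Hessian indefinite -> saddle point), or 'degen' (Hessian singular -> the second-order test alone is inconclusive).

Compute the Hessian H = grad^2 f:
  H = [[-5, -4], [-4, -11]]
Verify stationarity: grad f(x*) = H x* + g = (0, 0).
Eigenvalues of H: -13, -3.
Both eigenvalues < 0, so H is negative definite -> x* is a strict local max.

max


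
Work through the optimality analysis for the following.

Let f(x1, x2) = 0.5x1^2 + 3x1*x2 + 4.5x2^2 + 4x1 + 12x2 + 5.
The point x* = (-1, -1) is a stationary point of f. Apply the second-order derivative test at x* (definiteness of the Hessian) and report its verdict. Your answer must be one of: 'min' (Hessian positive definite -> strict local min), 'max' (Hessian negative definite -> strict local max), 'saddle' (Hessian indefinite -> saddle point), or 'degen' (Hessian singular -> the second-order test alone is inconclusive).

Compute the Hessian H = grad^2 f:
  H = [[1, 3], [3, 9]]
Verify stationarity: grad f(x*) = H x* + g = (0, 0).
Eigenvalues of H: 0, 10.
H has a zero eigenvalue (singular; positive semidefinite but not definite), so H is neither positive definite, negative definite, nor indefinite. The second-order test alone is inconclusive -> degen.
(Indeed, f is constant along the null direction of H through x*, so x* is not a strict local extremum.)

degen


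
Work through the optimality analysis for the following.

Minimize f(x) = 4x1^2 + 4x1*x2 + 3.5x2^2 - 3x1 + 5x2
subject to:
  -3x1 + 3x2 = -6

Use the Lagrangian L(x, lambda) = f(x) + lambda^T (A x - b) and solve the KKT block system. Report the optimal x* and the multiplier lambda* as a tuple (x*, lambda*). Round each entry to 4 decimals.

Form the Lagrangian:
  L(x, lambda) = (1/2) x^T Q x + c^T x + lambda^T (A x - b)
Stationarity (grad_x L = 0): Q x + c + A^T lambda = 0.
Primal feasibility: A x = b.

This gives the KKT block system:
  [ Q   A^T ] [ x     ]   [-c ]
  [ A    0  ] [ lambda ] = [ b ]

Solving the linear system:
  x*      = (0.8696, -1.1304)
  lambda* = (-0.1884)
  f(x*)   = -4.6957

x* = (0.8696, -1.1304), lambda* = (-0.1884)


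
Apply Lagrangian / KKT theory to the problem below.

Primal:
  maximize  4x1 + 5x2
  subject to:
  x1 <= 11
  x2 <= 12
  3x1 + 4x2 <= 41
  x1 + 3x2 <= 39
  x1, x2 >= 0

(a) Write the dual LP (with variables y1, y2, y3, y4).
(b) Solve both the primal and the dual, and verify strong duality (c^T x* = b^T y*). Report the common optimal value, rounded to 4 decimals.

The standard primal-dual pair for 'max c^T x s.t. A x <= b, x >= 0' is:
  Dual:  min b^T y  s.t.  A^T y >= c,  y >= 0.

So the dual LP is:
  minimize  11y1 + 12y2 + 41y3 + 39y4
  subject to:
    y1 + 3y3 + y4 >= 4
    y2 + 4y3 + 3y4 >= 5
    y1, y2, y3, y4 >= 0

Solving the primal: x* = (11, 2).
  primal value c^T x* = 54.
Solving the dual: y* = (0.25, 0, 1.25, 0).
  dual value b^T y* = 54.
Strong duality: c^T x* = b^T y*. Confirmed.

54


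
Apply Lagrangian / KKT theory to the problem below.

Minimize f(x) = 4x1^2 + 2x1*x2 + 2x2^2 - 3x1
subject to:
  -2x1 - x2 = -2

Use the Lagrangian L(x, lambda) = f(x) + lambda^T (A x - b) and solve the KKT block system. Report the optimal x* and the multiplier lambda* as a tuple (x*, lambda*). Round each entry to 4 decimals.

Form the Lagrangian:
  L(x, lambda) = (1/2) x^T Q x + c^T x + lambda^T (A x - b)
Stationarity (grad_x L = 0): Q x + c + A^T lambda = 0.
Primal feasibility: A x = b.

This gives the KKT block system:
  [ Q   A^T ] [ x     ]   [-c ]
  [ A    0  ] [ lambda ] = [ b ]

Solving the linear system:
  x*      = (0.9375, 0.125)
  lambda* = (2.375)
  f(x*)   = 0.9688

x* = (0.9375, 0.125), lambda* = (2.375)


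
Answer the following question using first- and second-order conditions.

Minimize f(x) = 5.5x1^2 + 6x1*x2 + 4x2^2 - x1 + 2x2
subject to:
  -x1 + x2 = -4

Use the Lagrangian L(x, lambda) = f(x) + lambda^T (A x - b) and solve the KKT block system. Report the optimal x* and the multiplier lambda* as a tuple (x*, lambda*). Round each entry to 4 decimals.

Form the Lagrangian:
  L(x, lambda) = (1/2) x^T Q x + c^T x + lambda^T (A x - b)
Stationarity (grad_x L = 0): Q x + c + A^T lambda = 0.
Primal feasibility: A x = b.

This gives the KKT block system:
  [ Q   A^T ] [ x     ]   [-c ]
  [ A    0  ] [ lambda ] = [ b ]

Solving the linear system:
  x*      = (1.7742, -2.2258)
  lambda* = (5.1613)
  f(x*)   = 7.2097

x* = (1.7742, -2.2258), lambda* = (5.1613)


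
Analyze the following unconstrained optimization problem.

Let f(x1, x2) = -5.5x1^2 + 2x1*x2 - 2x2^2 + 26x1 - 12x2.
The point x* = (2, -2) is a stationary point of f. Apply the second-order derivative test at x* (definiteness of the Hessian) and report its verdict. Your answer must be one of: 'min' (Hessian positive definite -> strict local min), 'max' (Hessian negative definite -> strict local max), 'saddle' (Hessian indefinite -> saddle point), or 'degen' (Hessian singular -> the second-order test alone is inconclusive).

Compute the Hessian H = grad^2 f:
  H = [[-11, 2], [2, -4]]
Verify stationarity: grad f(x*) = H x* + g = (0, 0).
Eigenvalues of H: -11.5311, -3.4689.
Both eigenvalues < 0, so H is negative definite -> x* is a strict local max.

max


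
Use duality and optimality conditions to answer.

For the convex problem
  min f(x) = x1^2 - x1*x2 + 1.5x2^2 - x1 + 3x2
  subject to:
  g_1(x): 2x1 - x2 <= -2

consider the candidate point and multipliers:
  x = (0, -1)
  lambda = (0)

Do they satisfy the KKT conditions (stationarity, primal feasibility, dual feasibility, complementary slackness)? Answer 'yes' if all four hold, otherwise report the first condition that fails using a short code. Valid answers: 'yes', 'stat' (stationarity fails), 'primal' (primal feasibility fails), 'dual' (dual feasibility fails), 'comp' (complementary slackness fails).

Gradient of f: grad f(x) = Q x + c = (0, 0)
Constraint values g_i(x) = a_i^T x - b_i:
  g_1((0, -1)) = 3
Stationarity residual: grad f(x) + sum_i lambda_i a_i = (0, 0)
  -> stationarity OK
Primal feasibility (all g_i <= 0): FAILS
Dual feasibility (all lambda_i >= 0): OK
Complementary slackness (lambda_i * g_i(x) = 0 for all i): OK

Verdict: the first failing condition is primal_feasibility -> primal.

primal


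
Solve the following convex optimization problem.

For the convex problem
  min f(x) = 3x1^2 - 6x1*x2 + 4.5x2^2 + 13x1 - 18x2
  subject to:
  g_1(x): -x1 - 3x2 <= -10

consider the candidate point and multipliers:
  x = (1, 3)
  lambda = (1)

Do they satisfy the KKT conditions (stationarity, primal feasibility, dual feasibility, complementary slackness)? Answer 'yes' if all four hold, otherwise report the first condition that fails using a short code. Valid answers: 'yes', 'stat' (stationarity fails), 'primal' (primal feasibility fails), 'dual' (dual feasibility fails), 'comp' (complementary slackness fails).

Gradient of f: grad f(x) = Q x + c = (1, 3)
Constraint values g_i(x) = a_i^T x - b_i:
  g_1((1, 3)) = 0
Stationarity residual: grad f(x) + sum_i lambda_i a_i = (0, 0)
  -> stationarity OK
Primal feasibility (all g_i <= 0): OK
Dual feasibility (all lambda_i >= 0): OK
Complementary slackness (lambda_i * g_i(x) = 0 for all i): OK

Verdict: yes, KKT holds.

yes


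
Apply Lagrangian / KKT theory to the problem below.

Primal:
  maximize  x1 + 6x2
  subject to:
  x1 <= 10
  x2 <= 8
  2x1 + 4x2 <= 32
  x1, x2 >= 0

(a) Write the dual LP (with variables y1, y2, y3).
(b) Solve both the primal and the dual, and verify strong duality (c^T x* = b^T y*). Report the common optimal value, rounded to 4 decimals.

The standard primal-dual pair for 'max c^T x s.t. A x <= b, x >= 0' is:
  Dual:  min b^T y  s.t.  A^T y >= c,  y >= 0.

So the dual LP is:
  minimize  10y1 + 8y2 + 32y3
  subject to:
    y1 + 2y3 >= 1
    y2 + 4y3 >= 6
    y1, y2, y3 >= 0

Solving the primal: x* = (0, 8).
  primal value c^T x* = 48.
Solving the dual: y* = (0, 0, 1.5).
  dual value b^T y* = 48.
Strong duality: c^T x* = b^T y*. Confirmed.

48


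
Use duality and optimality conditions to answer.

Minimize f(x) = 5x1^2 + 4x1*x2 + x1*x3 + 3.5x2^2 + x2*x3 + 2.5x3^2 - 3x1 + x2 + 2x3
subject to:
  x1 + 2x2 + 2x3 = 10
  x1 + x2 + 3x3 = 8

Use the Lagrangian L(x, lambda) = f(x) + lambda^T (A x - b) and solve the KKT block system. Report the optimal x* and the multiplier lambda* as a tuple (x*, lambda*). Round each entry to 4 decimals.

Form the Lagrangian:
  L(x, lambda) = (1/2) x^T Q x + c^T x + lambda^T (A x - b)
Stationarity (grad_x L = 0): Q x + c + A^T lambda = 0.
Primal feasibility: A x = b.

This gives the KKT block system:
  [ Q   A^T ] [ x     ]   [-c ]
  [ A    0  ] [ lambda ] = [ b ]

Solving the linear system:
  x*      = (-0.2985, 3.5746, 1.5746)
  lambda* = (-16.5149, 6.6269)
  f(x*)   = 59.8769

x* = (-0.2985, 3.5746, 1.5746), lambda* = (-16.5149, 6.6269)


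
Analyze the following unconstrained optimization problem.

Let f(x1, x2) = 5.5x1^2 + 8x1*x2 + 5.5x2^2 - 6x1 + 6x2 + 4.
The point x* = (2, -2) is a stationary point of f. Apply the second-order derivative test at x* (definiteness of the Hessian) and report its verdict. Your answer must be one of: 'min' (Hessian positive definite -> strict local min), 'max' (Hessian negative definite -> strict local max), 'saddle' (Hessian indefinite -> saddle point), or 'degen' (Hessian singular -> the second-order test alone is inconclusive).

Compute the Hessian H = grad^2 f:
  H = [[11, 8], [8, 11]]
Verify stationarity: grad f(x*) = H x* + g = (0, 0).
Eigenvalues of H: 3, 19.
Both eigenvalues > 0, so H is positive definite -> x* is a strict local min.

min


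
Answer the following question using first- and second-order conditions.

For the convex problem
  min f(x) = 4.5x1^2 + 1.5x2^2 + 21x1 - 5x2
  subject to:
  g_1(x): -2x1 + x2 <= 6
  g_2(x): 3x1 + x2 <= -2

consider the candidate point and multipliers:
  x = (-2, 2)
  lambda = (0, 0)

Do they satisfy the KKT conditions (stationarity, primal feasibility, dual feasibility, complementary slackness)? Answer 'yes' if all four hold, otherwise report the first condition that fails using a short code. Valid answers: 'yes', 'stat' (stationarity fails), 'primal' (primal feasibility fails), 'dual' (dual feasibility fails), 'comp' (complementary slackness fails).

Gradient of f: grad f(x) = Q x + c = (3, 1)
Constraint values g_i(x) = a_i^T x - b_i:
  g_1((-2, 2)) = 0
  g_2((-2, 2)) = -2
Stationarity residual: grad f(x) + sum_i lambda_i a_i = (3, 1)
  -> stationarity FAILS
Primal feasibility (all g_i <= 0): OK
Dual feasibility (all lambda_i >= 0): OK
Complementary slackness (lambda_i * g_i(x) = 0 for all i): OK

Verdict: the first failing condition is stationarity -> stat.

stat


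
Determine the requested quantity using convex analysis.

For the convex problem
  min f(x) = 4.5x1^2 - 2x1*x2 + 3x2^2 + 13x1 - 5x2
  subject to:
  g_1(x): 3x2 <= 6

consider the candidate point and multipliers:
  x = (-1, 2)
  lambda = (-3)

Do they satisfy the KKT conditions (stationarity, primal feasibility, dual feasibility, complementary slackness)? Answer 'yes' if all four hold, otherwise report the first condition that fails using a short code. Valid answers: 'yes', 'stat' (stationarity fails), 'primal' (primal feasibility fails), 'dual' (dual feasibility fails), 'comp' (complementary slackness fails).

Gradient of f: grad f(x) = Q x + c = (0, 9)
Constraint values g_i(x) = a_i^T x - b_i:
  g_1((-1, 2)) = 0
Stationarity residual: grad f(x) + sum_i lambda_i a_i = (0, 0)
  -> stationarity OK
Primal feasibility (all g_i <= 0): OK
Dual feasibility (all lambda_i >= 0): FAILS
Complementary slackness (lambda_i * g_i(x) = 0 for all i): OK

Verdict: the first failing condition is dual_feasibility -> dual.

dual


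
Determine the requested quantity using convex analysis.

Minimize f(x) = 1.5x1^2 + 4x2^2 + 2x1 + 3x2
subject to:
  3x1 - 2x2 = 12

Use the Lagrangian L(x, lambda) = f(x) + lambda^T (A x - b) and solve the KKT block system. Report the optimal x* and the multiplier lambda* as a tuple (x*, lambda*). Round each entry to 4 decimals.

Form the Lagrangian:
  L(x, lambda) = (1/2) x^T Q x + c^T x + lambda^T (A x - b)
Stationarity (grad_x L = 0): Q x + c + A^T lambda = 0.
Primal feasibility: A x = b.

This gives the KKT block system:
  [ Q   A^T ] [ x     ]   [-c ]
  [ A    0  ] [ lambda ] = [ b ]

Solving the linear system:
  x*      = (3.119, -1.3214)
  lambda* = (-3.7857)
  f(x*)   = 23.8512

x* = (3.119, -1.3214), lambda* = (-3.7857)


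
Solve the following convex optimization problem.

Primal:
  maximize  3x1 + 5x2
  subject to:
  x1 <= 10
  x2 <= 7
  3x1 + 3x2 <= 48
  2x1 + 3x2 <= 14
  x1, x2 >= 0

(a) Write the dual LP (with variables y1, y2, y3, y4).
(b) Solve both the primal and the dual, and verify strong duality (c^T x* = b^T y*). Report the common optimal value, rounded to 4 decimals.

The standard primal-dual pair for 'max c^T x s.t. A x <= b, x >= 0' is:
  Dual:  min b^T y  s.t.  A^T y >= c,  y >= 0.

So the dual LP is:
  minimize  10y1 + 7y2 + 48y3 + 14y4
  subject to:
    y1 + 3y3 + 2y4 >= 3
    y2 + 3y3 + 3y4 >= 5
    y1, y2, y3, y4 >= 0

Solving the primal: x* = (0, 4.6667).
  primal value c^T x* = 23.3333.
Solving the dual: y* = (0, 0, 0, 1.6667).
  dual value b^T y* = 23.3333.
Strong duality: c^T x* = b^T y*. Confirmed.

23.3333


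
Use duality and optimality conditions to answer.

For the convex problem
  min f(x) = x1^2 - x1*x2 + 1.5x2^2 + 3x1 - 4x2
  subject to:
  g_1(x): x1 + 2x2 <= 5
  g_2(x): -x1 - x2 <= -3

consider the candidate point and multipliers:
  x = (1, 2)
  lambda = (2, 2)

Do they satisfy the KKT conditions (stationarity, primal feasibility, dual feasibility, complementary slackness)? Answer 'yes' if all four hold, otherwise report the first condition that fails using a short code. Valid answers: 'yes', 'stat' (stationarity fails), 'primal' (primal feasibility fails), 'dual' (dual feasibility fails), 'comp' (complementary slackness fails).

Gradient of f: grad f(x) = Q x + c = (3, 1)
Constraint values g_i(x) = a_i^T x - b_i:
  g_1((1, 2)) = 0
  g_2((1, 2)) = 0
Stationarity residual: grad f(x) + sum_i lambda_i a_i = (3, 3)
  -> stationarity FAILS
Primal feasibility (all g_i <= 0): OK
Dual feasibility (all lambda_i >= 0): OK
Complementary slackness (lambda_i * g_i(x) = 0 for all i): OK

Verdict: the first failing condition is stationarity -> stat.

stat


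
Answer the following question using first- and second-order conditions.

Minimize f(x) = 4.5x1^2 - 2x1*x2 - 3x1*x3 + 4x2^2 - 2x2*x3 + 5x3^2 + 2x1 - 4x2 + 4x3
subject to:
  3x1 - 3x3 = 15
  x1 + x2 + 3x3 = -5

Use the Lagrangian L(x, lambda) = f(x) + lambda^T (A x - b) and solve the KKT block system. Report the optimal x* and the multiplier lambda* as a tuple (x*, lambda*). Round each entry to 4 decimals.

Form the Lagrangian:
  L(x, lambda) = (1/2) x^T Q x + c^T x + lambda^T (A x - b)
Stationarity (grad_x L = 0): Q x + c + A^T lambda = 0.
Primal feasibility: A x = b.

This gives the KKT block system:
  [ Q   A^T ] [ x     ]   [-c ]
  [ A    0  ] [ lambda ] = [ b ]

Solving the linear system:
  x*      = (2.3873, 0.4509, -2.6127)
  lambda* = (-10.1214, -0.0578)
  f(x*)   = 72.026

x* = (2.3873, 0.4509, -2.6127), lambda* = (-10.1214, -0.0578)


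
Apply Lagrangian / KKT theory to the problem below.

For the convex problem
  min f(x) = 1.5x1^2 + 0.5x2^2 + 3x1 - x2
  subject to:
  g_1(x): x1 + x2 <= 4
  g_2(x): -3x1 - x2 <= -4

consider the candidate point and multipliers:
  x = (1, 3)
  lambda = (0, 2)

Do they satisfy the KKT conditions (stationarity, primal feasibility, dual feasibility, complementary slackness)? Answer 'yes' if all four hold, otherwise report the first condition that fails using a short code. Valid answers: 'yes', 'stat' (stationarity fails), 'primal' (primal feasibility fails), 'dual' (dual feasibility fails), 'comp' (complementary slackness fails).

Gradient of f: grad f(x) = Q x + c = (6, 2)
Constraint values g_i(x) = a_i^T x - b_i:
  g_1((1, 3)) = 0
  g_2((1, 3)) = -2
Stationarity residual: grad f(x) + sum_i lambda_i a_i = (0, 0)
  -> stationarity OK
Primal feasibility (all g_i <= 0): OK
Dual feasibility (all lambda_i >= 0): OK
Complementary slackness (lambda_i * g_i(x) = 0 for all i): FAILS

Verdict: the first failing condition is complementary_slackness -> comp.

comp


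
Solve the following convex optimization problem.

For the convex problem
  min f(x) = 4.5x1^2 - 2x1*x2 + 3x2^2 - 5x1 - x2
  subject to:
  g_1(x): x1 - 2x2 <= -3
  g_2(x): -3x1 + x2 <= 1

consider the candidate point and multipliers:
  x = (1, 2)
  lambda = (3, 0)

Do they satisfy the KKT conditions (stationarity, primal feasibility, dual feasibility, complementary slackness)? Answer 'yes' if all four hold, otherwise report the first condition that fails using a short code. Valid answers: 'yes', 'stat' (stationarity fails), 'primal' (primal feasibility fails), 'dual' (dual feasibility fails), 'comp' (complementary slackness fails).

Gradient of f: grad f(x) = Q x + c = (0, 9)
Constraint values g_i(x) = a_i^T x - b_i:
  g_1((1, 2)) = 0
  g_2((1, 2)) = -2
Stationarity residual: grad f(x) + sum_i lambda_i a_i = (3, 3)
  -> stationarity FAILS
Primal feasibility (all g_i <= 0): OK
Dual feasibility (all lambda_i >= 0): OK
Complementary slackness (lambda_i * g_i(x) = 0 for all i): OK

Verdict: the first failing condition is stationarity -> stat.

stat


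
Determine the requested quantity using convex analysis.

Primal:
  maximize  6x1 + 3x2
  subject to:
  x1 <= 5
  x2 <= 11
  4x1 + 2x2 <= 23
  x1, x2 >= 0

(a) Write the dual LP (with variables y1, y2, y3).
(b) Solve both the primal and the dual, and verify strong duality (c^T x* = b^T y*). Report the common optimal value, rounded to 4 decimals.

The standard primal-dual pair for 'max c^T x s.t. A x <= b, x >= 0' is:
  Dual:  min b^T y  s.t.  A^T y >= c,  y >= 0.

So the dual LP is:
  minimize  5y1 + 11y2 + 23y3
  subject to:
    y1 + 4y3 >= 6
    y2 + 2y3 >= 3
    y1, y2, y3 >= 0

Solving the primal: x* = (0.25, 11).
  primal value c^T x* = 34.5.
Solving the dual: y* = (0, 0, 1.5).
  dual value b^T y* = 34.5.
Strong duality: c^T x* = b^T y*. Confirmed.

34.5


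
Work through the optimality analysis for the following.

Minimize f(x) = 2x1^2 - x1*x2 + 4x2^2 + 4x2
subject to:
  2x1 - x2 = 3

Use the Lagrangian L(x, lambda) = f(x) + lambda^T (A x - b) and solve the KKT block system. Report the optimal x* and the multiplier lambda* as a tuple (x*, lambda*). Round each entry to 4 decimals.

Form the Lagrangian:
  L(x, lambda) = (1/2) x^T Q x + c^T x + lambda^T (A x - b)
Stationarity (grad_x L = 0): Q x + c + A^T lambda = 0.
Primal feasibility: A x = b.

This gives the KKT block system:
  [ Q   A^T ] [ x     ]   [-c ]
  [ A    0  ] [ lambda ] = [ b ]

Solving the linear system:
  x*      = (1.1563, -0.6875)
  lambda* = (-2.6563)
  f(x*)   = 2.6094

x* = (1.1563, -0.6875), lambda* = (-2.6563)


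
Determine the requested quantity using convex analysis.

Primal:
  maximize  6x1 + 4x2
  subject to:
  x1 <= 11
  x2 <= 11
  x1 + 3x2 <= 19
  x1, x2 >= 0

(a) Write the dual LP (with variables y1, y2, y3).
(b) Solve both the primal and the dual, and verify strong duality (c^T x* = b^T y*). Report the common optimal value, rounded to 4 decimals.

The standard primal-dual pair for 'max c^T x s.t. A x <= b, x >= 0' is:
  Dual:  min b^T y  s.t.  A^T y >= c,  y >= 0.

So the dual LP is:
  minimize  11y1 + 11y2 + 19y3
  subject to:
    y1 + y3 >= 6
    y2 + 3y3 >= 4
    y1, y2, y3 >= 0

Solving the primal: x* = (11, 2.6667).
  primal value c^T x* = 76.6667.
Solving the dual: y* = (4.6667, 0, 1.3333).
  dual value b^T y* = 76.6667.
Strong duality: c^T x* = b^T y*. Confirmed.

76.6667


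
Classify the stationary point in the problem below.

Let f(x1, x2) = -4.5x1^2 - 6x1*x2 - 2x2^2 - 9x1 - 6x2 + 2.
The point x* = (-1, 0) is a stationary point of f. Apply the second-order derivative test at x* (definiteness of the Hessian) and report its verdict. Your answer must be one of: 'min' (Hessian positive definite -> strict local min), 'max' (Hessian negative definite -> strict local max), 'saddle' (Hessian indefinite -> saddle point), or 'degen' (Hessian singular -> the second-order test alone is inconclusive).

Compute the Hessian H = grad^2 f:
  H = [[-9, -6], [-6, -4]]
Verify stationarity: grad f(x*) = H x* + g = (0, 0).
Eigenvalues of H: -13, 0.
H has a zero eigenvalue (singular; negative semidefinite but not definite), so H is neither positive definite, negative definite, nor indefinite. The second-order test alone is inconclusive -> degen.
(Indeed, f is constant along the null direction of H through x*, so x* is not a strict local extremum.)

degen


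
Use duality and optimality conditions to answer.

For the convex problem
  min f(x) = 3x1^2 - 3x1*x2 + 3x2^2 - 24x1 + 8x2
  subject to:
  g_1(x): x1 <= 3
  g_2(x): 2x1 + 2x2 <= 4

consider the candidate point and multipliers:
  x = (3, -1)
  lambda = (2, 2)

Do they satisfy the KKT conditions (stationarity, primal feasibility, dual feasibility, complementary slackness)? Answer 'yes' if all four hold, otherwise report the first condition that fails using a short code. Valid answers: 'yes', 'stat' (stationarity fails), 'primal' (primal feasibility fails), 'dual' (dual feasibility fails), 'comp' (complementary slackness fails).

Gradient of f: grad f(x) = Q x + c = (-3, -7)
Constraint values g_i(x) = a_i^T x - b_i:
  g_1((3, -1)) = 0
  g_2((3, -1)) = 0
Stationarity residual: grad f(x) + sum_i lambda_i a_i = (3, -3)
  -> stationarity FAILS
Primal feasibility (all g_i <= 0): OK
Dual feasibility (all lambda_i >= 0): OK
Complementary slackness (lambda_i * g_i(x) = 0 for all i): OK

Verdict: the first failing condition is stationarity -> stat.

stat


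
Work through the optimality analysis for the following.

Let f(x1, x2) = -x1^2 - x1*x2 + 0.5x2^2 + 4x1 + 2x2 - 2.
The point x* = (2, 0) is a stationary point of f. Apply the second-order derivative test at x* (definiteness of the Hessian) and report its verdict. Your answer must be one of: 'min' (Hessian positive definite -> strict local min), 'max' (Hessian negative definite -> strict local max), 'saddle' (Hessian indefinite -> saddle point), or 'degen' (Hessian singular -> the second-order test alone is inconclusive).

Compute the Hessian H = grad^2 f:
  H = [[-2, -1], [-1, 1]]
Verify stationarity: grad f(x*) = H x* + g = (0, 0).
Eigenvalues of H: -2.3028, 1.3028.
Eigenvalues have mixed signs, so H is indefinite -> x* is a saddle point.

saddle


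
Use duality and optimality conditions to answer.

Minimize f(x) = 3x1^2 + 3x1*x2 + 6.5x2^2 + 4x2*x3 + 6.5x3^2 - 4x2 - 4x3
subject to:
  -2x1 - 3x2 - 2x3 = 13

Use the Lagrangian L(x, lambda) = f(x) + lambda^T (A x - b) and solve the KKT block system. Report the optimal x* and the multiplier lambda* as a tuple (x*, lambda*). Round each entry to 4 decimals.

Form the Lagrangian:
  L(x, lambda) = (1/2) x^T Q x + c^T x + lambda^T (A x - b)
Stationarity (grad_x L = 0): Q x + c + A^T lambda = 0.
Primal feasibility: A x = b.

This gives the KKT block system:
  [ Q   A^T ] [ x     ]   [-c ]
  [ A    0  ] [ lambda ] = [ b ]

Solving the linear system:
  x*      = (-3.3387, -1.3548, -1.129)
  lambda* = (-12.0484)
  f(x*)   = 83.2823

x* = (-3.3387, -1.3548, -1.129), lambda* = (-12.0484)


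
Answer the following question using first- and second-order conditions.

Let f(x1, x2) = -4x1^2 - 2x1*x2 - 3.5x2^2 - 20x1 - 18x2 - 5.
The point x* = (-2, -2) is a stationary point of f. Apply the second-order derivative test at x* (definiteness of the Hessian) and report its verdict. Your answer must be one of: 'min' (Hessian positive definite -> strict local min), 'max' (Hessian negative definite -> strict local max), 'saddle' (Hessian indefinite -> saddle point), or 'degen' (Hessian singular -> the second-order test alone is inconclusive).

Compute the Hessian H = grad^2 f:
  H = [[-8, -2], [-2, -7]]
Verify stationarity: grad f(x*) = H x* + g = (0, 0).
Eigenvalues of H: -9.5616, -5.4384.
Both eigenvalues < 0, so H is negative definite -> x* is a strict local max.

max


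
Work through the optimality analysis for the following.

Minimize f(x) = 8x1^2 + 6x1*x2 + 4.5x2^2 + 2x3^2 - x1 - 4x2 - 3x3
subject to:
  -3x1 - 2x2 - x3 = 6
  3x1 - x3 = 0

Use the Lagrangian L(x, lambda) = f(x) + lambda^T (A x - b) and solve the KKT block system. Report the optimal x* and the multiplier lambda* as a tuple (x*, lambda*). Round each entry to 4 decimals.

Form the Lagrangian:
  L(x, lambda) = (1/2) x^T Q x + c^T x + lambda^T (A x - b)
Stationarity (grad_x L = 0): Q x + c + A^T lambda = 0.
Primal feasibility: A x = b.

This gives the KKT block system:
  [ Q   A^T ] [ x     ]   [-c ]
  [ A    0  ] [ lambda ] = [ b ]

Solving the linear system:
  x*      = (-0.6701, -0.9897, -2.0103)
  lambda* = (-8.4639, -2.5773)
  f(x*)   = 30.7216

x* = (-0.6701, -0.9897, -2.0103), lambda* = (-8.4639, -2.5773)


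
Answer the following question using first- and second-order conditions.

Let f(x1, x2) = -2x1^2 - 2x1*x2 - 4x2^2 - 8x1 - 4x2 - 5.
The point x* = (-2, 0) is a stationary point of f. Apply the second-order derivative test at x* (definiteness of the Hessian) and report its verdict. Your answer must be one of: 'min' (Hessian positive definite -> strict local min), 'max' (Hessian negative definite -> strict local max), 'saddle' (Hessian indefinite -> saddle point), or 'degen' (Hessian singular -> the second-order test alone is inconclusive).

Compute the Hessian H = grad^2 f:
  H = [[-4, -2], [-2, -8]]
Verify stationarity: grad f(x*) = H x* + g = (0, 0).
Eigenvalues of H: -8.8284, -3.1716.
Both eigenvalues < 0, so H is negative definite -> x* is a strict local max.

max


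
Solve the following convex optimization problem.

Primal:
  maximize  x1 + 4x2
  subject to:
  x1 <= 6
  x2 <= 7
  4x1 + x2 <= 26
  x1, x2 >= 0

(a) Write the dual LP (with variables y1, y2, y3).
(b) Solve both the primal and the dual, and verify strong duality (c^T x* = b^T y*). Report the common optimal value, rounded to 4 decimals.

The standard primal-dual pair for 'max c^T x s.t. A x <= b, x >= 0' is:
  Dual:  min b^T y  s.t.  A^T y >= c,  y >= 0.

So the dual LP is:
  minimize  6y1 + 7y2 + 26y3
  subject to:
    y1 + 4y3 >= 1
    y2 + y3 >= 4
    y1, y2, y3 >= 0

Solving the primal: x* = (4.75, 7).
  primal value c^T x* = 32.75.
Solving the dual: y* = (0, 3.75, 0.25).
  dual value b^T y* = 32.75.
Strong duality: c^T x* = b^T y*. Confirmed.

32.75


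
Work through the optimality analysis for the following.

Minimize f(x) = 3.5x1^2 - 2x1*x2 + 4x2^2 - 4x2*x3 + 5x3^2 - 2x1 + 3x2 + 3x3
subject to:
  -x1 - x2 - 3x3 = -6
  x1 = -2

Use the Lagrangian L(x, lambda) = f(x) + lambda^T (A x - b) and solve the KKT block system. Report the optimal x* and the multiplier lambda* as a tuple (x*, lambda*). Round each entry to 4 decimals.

Form the Lagrangian:
  L(x, lambda) = (1/2) x^T Q x + c^T x + lambda^T (A x - b)
Stationarity (grad_x L = 0): Q x + c + A^T lambda = 0.
Primal feasibility: A x = b.

This gives the KKT block system:
  [ Q   A^T ] [ x     ]   [-c ]
  [ A    0  ] [ lambda ] = [ b ]

Solving the linear system:
  x*      = (-2, 1.1509, 2.283)
  lambda* = (7.0755, 25.3774)
  f(x*)   = 53.7547

x* = (-2, 1.1509, 2.283), lambda* = (7.0755, 25.3774)


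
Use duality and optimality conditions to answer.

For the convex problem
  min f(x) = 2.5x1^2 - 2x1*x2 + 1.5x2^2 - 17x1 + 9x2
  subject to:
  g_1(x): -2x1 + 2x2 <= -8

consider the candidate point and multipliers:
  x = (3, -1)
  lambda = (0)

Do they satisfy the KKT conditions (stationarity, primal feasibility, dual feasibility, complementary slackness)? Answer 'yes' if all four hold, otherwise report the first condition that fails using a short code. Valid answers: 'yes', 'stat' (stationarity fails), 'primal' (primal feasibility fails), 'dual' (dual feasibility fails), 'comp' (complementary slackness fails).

Gradient of f: grad f(x) = Q x + c = (0, 0)
Constraint values g_i(x) = a_i^T x - b_i:
  g_1((3, -1)) = 0
Stationarity residual: grad f(x) + sum_i lambda_i a_i = (0, 0)
  -> stationarity OK
Primal feasibility (all g_i <= 0): OK
Dual feasibility (all lambda_i >= 0): OK
Complementary slackness (lambda_i * g_i(x) = 0 for all i): OK

Verdict: yes, KKT holds.

yes


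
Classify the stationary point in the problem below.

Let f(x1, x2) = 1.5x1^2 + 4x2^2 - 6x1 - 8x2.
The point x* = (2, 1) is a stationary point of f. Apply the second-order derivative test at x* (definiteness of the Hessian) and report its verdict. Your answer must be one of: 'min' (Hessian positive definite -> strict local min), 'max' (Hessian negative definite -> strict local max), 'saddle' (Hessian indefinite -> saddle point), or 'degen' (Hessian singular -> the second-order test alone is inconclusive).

Compute the Hessian H = grad^2 f:
  H = [[3, 0], [0, 8]]
Verify stationarity: grad f(x*) = H x* + g = (0, 0).
Eigenvalues of H: 3, 8.
Both eigenvalues > 0, so H is positive definite -> x* is a strict local min.

min


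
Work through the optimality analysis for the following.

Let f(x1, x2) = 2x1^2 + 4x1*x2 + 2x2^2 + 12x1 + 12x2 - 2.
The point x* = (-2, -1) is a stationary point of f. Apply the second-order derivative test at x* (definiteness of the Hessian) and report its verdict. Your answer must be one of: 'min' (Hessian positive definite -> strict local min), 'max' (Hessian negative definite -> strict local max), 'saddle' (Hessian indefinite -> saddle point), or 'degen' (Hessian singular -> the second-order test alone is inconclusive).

Compute the Hessian H = grad^2 f:
  H = [[4, 4], [4, 4]]
Verify stationarity: grad f(x*) = H x* + g = (0, 0).
Eigenvalues of H: 0, 8.
H has a zero eigenvalue (singular; positive semidefinite but not definite), so H is neither positive definite, negative definite, nor indefinite. The second-order test alone is inconclusive -> degen.
(Indeed, f is constant along the null direction of H through x*, so x* is not a strict local extremum.)

degen


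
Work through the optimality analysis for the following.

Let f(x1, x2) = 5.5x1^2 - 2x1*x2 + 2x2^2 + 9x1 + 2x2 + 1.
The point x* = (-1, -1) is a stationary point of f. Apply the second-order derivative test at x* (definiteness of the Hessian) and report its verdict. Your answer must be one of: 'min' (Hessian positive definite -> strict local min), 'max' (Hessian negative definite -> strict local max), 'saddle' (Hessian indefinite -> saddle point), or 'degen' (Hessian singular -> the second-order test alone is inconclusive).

Compute the Hessian H = grad^2 f:
  H = [[11, -2], [-2, 4]]
Verify stationarity: grad f(x*) = H x* + g = (0, 0).
Eigenvalues of H: 3.4689, 11.5311.
Both eigenvalues > 0, so H is positive definite -> x* is a strict local min.

min


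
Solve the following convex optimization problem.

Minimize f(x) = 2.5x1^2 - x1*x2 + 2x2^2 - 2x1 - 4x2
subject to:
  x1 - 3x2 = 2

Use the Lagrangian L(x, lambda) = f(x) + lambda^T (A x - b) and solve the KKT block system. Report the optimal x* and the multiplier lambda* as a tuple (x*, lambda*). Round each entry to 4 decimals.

Form the Lagrangian:
  L(x, lambda) = (1/2) x^T Q x + c^T x + lambda^T (A x - b)
Stationarity (grad_x L = 0): Q x + c + A^T lambda = 0.
Primal feasibility: A x = b.

This gives the KKT block system:
  [ Q   A^T ] [ x     ]   [-c ]
  [ A    0  ] [ lambda ] = [ b ]

Solving the linear system:
  x*      = (0.7442, -0.4186)
  lambda* = (-2.1395)
  f(x*)   = 2.2326

x* = (0.7442, -0.4186), lambda* = (-2.1395)


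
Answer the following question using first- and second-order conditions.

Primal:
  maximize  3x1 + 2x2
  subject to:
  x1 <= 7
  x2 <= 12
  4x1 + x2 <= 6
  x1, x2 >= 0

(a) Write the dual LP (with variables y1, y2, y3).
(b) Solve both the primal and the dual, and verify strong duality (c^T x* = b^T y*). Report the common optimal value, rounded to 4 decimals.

The standard primal-dual pair for 'max c^T x s.t. A x <= b, x >= 0' is:
  Dual:  min b^T y  s.t.  A^T y >= c,  y >= 0.

So the dual LP is:
  minimize  7y1 + 12y2 + 6y3
  subject to:
    y1 + 4y3 >= 3
    y2 + y3 >= 2
    y1, y2, y3 >= 0

Solving the primal: x* = (0, 6).
  primal value c^T x* = 12.
Solving the dual: y* = (0, 0, 2).
  dual value b^T y* = 12.
Strong duality: c^T x* = b^T y*. Confirmed.

12


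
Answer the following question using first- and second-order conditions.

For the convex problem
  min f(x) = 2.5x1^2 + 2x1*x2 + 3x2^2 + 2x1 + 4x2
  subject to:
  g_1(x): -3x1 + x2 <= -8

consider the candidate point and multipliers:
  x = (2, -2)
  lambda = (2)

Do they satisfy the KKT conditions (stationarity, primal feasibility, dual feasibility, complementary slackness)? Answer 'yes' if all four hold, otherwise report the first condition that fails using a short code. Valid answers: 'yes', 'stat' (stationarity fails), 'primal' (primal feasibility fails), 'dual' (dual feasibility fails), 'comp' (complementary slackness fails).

Gradient of f: grad f(x) = Q x + c = (8, -4)
Constraint values g_i(x) = a_i^T x - b_i:
  g_1((2, -2)) = 0
Stationarity residual: grad f(x) + sum_i lambda_i a_i = (2, -2)
  -> stationarity FAILS
Primal feasibility (all g_i <= 0): OK
Dual feasibility (all lambda_i >= 0): OK
Complementary slackness (lambda_i * g_i(x) = 0 for all i): OK

Verdict: the first failing condition is stationarity -> stat.

stat


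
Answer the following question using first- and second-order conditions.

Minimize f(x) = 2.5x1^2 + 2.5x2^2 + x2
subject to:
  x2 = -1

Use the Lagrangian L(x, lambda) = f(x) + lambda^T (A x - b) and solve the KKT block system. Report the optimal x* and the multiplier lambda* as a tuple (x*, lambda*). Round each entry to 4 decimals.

Form the Lagrangian:
  L(x, lambda) = (1/2) x^T Q x + c^T x + lambda^T (A x - b)
Stationarity (grad_x L = 0): Q x + c + A^T lambda = 0.
Primal feasibility: A x = b.

This gives the KKT block system:
  [ Q   A^T ] [ x     ]   [-c ]
  [ A    0  ] [ lambda ] = [ b ]

Solving the linear system:
  x*      = (0, -1)
  lambda* = (4)
  f(x*)   = 1.5

x* = (0, -1), lambda* = (4)


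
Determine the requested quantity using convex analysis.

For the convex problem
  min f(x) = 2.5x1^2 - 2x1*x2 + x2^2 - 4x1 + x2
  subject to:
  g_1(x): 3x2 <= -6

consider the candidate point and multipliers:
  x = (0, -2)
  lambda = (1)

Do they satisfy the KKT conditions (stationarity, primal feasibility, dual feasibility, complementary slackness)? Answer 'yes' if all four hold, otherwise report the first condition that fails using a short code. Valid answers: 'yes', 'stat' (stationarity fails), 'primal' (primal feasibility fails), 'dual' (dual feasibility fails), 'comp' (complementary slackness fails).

Gradient of f: grad f(x) = Q x + c = (0, -3)
Constraint values g_i(x) = a_i^T x - b_i:
  g_1((0, -2)) = 0
Stationarity residual: grad f(x) + sum_i lambda_i a_i = (0, 0)
  -> stationarity OK
Primal feasibility (all g_i <= 0): OK
Dual feasibility (all lambda_i >= 0): OK
Complementary slackness (lambda_i * g_i(x) = 0 for all i): OK

Verdict: yes, KKT holds.

yes


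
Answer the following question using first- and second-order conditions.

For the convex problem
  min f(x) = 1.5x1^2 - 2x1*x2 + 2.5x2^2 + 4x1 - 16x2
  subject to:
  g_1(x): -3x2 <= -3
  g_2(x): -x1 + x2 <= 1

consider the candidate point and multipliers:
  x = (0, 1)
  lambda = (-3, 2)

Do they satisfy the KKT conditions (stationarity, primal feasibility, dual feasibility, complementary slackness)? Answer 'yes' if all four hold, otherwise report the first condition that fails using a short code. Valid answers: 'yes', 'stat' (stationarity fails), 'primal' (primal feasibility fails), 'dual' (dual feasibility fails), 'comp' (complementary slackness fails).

Gradient of f: grad f(x) = Q x + c = (2, -11)
Constraint values g_i(x) = a_i^T x - b_i:
  g_1((0, 1)) = 0
  g_2((0, 1)) = 0
Stationarity residual: grad f(x) + sum_i lambda_i a_i = (0, 0)
  -> stationarity OK
Primal feasibility (all g_i <= 0): OK
Dual feasibility (all lambda_i >= 0): FAILS
Complementary slackness (lambda_i * g_i(x) = 0 for all i): OK

Verdict: the first failing condition is dual_feasibility -> dual.

dual


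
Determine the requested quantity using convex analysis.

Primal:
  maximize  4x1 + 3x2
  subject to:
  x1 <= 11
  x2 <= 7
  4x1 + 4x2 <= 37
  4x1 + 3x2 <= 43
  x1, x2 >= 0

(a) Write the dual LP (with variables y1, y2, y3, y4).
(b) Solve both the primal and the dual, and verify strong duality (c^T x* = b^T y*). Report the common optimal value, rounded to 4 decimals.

The standard primal-dual pair for 'max c^T x s.t. A x <= b, x >= 0' is:
  Dual:  min b^T y  s.t.  A^T y >= c,  y >= 0.

So the dual LP is:
  minimize  11y1 + 7y2 + 37y3 + 43y4
  subject to:
    y1 + 4y3 + 4y4 >= 4
    y2 + 4y3 + 3y4 >= 3
    y1, y2, y3, y4 >= 0

Solving the primal: x* = (9.25, 0).
  primal value c^T x* = 37.
Solving the dual: y* = (0, 0, 1, 0).
  dual value b^T y* = 37.
Strong duality: c^T x* = b^T y*. Confirmed.

37


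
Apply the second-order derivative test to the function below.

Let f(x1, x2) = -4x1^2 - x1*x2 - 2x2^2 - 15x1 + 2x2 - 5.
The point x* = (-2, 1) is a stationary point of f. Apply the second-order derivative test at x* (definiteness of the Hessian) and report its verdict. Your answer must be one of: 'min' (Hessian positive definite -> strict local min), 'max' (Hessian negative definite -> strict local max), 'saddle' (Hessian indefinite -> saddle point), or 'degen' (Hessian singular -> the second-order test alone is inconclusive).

Compute the Hessian H = grad^2 f:
  H = [[-8, -1], [-1, -4]]
Verify stationarity: grad f(x*) = H x* + g = (0, 0).
Eigenvalues of H: -8.2361, -3.7639.
Both eigenvalues < 0, so H is negative definite -> x* is a strict local max.

max


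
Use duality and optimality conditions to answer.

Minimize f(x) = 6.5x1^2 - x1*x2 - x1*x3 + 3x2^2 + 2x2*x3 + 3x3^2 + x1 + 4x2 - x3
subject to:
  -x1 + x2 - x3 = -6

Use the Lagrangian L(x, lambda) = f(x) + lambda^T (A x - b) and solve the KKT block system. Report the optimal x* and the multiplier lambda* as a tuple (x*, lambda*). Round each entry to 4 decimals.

Form the Lagrangian:
  L(x, lambda) = (1/2) x^T Q x + c^T x + lambda^T (A x - b)
Stationarity (grad_x L = 0): Q x + c + A^T lambda = 0.
Primal feasibility: A x = b.

This gives the KKT block system:
  [ Q   A^T ] [ x     ]   [-c ]
  [ A    0  ] [ lambda ] = [ b ]

Solving the linear system:
  x*      = (0.5508, -2.8432, 2.6059)
  lambda* = (8.3983)
  f(x*)   = 18.4809

x* = (0.5508, -2.8432, 2.6059), lambda* = (8.3983)


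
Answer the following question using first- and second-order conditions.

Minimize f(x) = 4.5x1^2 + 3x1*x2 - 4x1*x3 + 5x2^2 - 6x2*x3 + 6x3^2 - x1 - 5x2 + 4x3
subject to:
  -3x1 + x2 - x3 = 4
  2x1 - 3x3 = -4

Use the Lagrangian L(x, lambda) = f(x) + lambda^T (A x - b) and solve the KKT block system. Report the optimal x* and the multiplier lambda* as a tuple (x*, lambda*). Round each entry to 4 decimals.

Form the Lagrangian:
  L(x, lambda) = (1/2) x^T Q x + c^T x + lambda^T (A x - b)
Stationarity (grad_x L = 0): Q x + c + A^T lambda = 0.
Primal feasibility: A x = b.

This gives the KKT block system:
  [ Q   A^T ] [ x     ]   [-c ]
  [ A    0  ] [ lambda ] = [ b ]

Solving the linear system:
  x*      = (-1.0988, 1.3045, 0.6008)
  lambda* = (-1.1437, 2.9739)
  f(x*)   = 6.7249

x* = (-1.0988, 1.3045, 0.6008), lambda* = (-1.1437, 2.9739)


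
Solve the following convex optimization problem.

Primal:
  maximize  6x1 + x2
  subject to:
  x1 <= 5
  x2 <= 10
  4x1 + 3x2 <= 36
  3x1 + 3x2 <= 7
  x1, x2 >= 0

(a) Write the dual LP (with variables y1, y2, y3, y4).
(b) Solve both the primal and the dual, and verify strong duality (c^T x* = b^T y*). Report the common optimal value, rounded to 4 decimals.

The standard primal-dual pair for 'max c^T x s.t. A x <= b, x >= 0' is:
  Dual:  min b^T y  s.t.  A^T y >= c,  y >= 0.

So the dual LP is:
  minimize  5y1 + 10y2 + 36y3 + 7y4
  subject to:
    y1 + 4y3 + 3y4 >= 6
    y2 + 3y3 + 3y4 >= 1
    y1, y2, y3, y4 >= 0

Solving the primal: x* = (2.3333, 0).
  primal value c^T x* = 14.
Solving the dual: y* = (0, 0, 0, 2).
  dual value b^T y* = 14.
Strong duality: c^T x* = b^T y*. Confirmed.

14
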